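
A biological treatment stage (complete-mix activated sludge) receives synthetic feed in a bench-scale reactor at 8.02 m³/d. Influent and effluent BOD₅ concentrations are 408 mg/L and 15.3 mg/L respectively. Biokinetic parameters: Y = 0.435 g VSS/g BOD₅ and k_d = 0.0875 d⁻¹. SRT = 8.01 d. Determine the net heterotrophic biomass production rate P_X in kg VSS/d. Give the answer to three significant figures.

Correct the yield for decay: Y_obs = Y/(1 + k_d θ_c) = 0.435 / (1 + 0.0875 × 8.01) = 0.435 / 1.701 = 0.2558.
Mass of BOD₅ removed per day: Q(S₀ − S) = 8.02 × 392.7 g/m³ = 3.149 kg/d.
P_X = Y_obs · Q(S₀ − S) = 0.2558 × 3.149 = 0.8055 kg VSS/d.

P_X ≈ 0.805 kg VSS/d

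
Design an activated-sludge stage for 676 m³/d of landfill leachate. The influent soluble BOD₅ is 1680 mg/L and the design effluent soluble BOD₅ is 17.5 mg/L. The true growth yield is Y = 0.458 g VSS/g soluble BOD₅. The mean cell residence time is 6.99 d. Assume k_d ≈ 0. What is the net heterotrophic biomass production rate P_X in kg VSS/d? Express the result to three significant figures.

P_X ≈ 515 kg VSS/d

No decay correction is needed, so Y_obs = Y = 0.458.
Q·(S₀ − S) = 676 × (1680 − 17.5) × 10⁻³ = 1124 kg/d removed.
So the net sludge growth is P_X = 0.4580 × 1124 = 514.7 kg VSS/d.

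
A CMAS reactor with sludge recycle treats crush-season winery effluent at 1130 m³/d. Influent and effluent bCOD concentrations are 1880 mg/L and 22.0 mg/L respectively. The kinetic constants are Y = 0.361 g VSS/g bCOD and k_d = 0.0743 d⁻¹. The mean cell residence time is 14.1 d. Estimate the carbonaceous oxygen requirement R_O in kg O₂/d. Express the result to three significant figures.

Observed yield with endogenous decay: Y_obs = Y / (1 + k_d·θ_c) = 0.361 / (1 + 0.0743 × 14.1) = 0.361 / 2.048 = 0.1763 g VSS/g bCOD.
ΔS = 1880 − 22.0 = 1858 mg/L, so the substrate removal rate is 1130 × 1858/1000 = 2100 kg bCOD/d.
P_X = Y_obs·Q·(S₀ − S) = 0.1763 × 2100 = 370.2 kg VSS/d.
R_O = Q·ΔS − 1.42 P_X = 2100 − 525.6 = 1574 kg O₂/d.

R_O ≈ 1570 kg O₂/d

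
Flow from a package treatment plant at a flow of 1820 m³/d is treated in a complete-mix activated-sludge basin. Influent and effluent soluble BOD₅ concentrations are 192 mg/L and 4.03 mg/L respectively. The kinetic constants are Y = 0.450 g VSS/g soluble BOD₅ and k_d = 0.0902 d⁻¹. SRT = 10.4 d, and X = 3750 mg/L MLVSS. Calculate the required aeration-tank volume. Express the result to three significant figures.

Rearranging the biomass balance for a CMAS with decay, V = Y·Q·ΔS·θ_c / [X·(1+k_d θ_c)] = 0.450 × 1820 × (192 − 4.03) × 10.4 / [3750 × (1 + 0.0902 × 10.4)] = 1.6×10^6 / 7268 = 220.3 m³.

V ≈ 220 m³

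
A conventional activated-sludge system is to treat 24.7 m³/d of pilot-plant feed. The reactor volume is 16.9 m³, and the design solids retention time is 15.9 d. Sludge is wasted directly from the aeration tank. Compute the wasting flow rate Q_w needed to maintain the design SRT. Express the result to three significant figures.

With mixed-liquor wasting, θ_c = V/Q_w, so Q_w = V/θ_c = 16.90/15.9 = 1.063 m³/d.

Q_w ≈ 1.06 m³/d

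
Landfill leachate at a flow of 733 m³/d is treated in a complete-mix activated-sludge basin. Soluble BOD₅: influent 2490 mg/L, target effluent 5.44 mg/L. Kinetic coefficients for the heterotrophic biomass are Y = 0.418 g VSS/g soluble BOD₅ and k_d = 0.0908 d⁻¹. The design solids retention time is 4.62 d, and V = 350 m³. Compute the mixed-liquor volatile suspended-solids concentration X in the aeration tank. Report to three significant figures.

X ≈ 7080 mg/L

X = Y·Q·ΔS·θ_c / [V·(1 + k_d θ_c)] = 0.418 × 733 × (2490 − 5.44) × 4.62 / [350 × (1 + 0.0908 × 4.62)] = 7079 mg/L.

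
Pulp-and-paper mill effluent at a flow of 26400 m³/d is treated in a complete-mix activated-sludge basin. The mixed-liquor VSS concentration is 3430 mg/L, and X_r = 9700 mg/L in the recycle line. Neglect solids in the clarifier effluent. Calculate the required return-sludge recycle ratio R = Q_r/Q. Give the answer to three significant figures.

R ≈ 0.547

R = Q_r/Q = X/(X_r − X) = 3430 / (9700 − 3430) = 0.5470.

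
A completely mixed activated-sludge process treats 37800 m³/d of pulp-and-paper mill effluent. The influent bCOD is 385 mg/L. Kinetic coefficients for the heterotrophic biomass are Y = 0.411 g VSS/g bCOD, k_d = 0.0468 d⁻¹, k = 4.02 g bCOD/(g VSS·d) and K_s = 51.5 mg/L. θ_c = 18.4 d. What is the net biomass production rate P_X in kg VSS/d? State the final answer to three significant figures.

P_X ≈ 3190 kg VSS/d

For a completely mixed reactor with recycle the Lawrence–McCarty relation gives S = K_s·(1 + k_d·θ_c) / [θ_c·(Y·k − k_d) − 1] = 51.5 × (1 + 0.0468 × 18.4) / [18.4 × (0.411 × 4.02 − 0.0468) − 1] = 95.85 / 28.54 = 3.358 mg/L.
Y_obs = Y / (1 + k_d θ_c) = 0.411 / (1 + 0.0468 × 18.4) = 0.411 / 1.861 = 0.2208.
ΔS = 385 − 3.36 = 381.6 mg/L, so the substrate removal rate is 37800 × 381.6/1000 = 14426 kg bCOD/d.
P_X = Y_obs · Q(S₀ − S) = 0.2208 × 14426 = 3186 kg VSS/d.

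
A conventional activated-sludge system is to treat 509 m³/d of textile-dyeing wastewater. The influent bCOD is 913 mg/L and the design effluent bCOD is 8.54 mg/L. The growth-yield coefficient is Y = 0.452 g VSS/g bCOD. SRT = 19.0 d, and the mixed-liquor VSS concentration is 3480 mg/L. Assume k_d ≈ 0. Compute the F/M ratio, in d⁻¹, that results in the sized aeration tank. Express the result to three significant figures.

F/M ≈ 0.118 d⁻¹

Biomass mass balance (decay neglected): V·X = Y·Q·(S₀ − S)·θ_c, so V = 0.452 × 509 × (913 − 8.54) × 19.0 / 3480 = 1136 m³.
F/M = applied load / biomass = Q·S₀/(V·X) = 509 × 913 / (1136 × 3480) = 0.1175 d⁻¹.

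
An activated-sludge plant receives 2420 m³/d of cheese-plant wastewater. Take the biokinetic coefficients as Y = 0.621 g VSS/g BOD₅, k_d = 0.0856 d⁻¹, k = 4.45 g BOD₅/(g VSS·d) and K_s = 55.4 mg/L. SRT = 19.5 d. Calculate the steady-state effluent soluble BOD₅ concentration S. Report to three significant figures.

S ≈ 2.89 mg/L

Effluent substrate depends only on kinetics and SRT: S = K_s(1 + k_d θ_c) / [θ_c(Yk − k_d) − 1] = 55.4 × (1 + 0.0856 × 19.5) / [19.5 × (0.621 × 4.45 − 0.0856) − 1] = 147.9 / 51.22 = 2.887 mg/L.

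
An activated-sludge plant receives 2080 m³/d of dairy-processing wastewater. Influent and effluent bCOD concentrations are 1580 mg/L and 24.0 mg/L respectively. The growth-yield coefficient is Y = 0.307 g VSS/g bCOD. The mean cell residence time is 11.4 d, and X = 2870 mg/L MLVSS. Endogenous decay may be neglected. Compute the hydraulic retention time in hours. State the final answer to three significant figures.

τ ≈ 45.5 h

With k_d = 0 the design equation reduces to V = Y Q (S₀−S) θ_c / X = 0.307 × 2080 × (1580 − 24.0) × 11.4 / 2870 = 3947 m³.
Hydraulic retention time τ = V/Q = 3947 / 2080 = 1.897 d = 45.54 h.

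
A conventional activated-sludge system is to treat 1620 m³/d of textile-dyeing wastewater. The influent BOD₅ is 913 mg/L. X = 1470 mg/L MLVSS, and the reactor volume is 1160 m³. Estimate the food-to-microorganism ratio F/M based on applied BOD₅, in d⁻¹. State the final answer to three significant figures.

F/M ≈ 0.867 d⁻¹

F/M = Q·S₀ / (V·X) = 1620 × 913 / (1160 × 1470) = 0.8674 g BOD₅·(g VSS·d)⁻¹.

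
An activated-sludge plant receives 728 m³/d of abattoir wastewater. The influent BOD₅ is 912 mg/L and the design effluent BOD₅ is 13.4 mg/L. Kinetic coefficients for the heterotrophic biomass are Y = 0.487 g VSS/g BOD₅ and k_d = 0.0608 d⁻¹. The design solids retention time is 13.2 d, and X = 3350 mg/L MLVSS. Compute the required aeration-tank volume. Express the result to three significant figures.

V ≈ 696 m³

From the SRT design equation V = Y Q (S₀−S) θ_c / [X (1 + k_d θ_c)] = 0.487 × 728 × (912 − 13.4) × 13.2 / [3350 × (1 + 0.0608 × 13.2)] = 4.21×10^6 / 6039 = 696.4 m³.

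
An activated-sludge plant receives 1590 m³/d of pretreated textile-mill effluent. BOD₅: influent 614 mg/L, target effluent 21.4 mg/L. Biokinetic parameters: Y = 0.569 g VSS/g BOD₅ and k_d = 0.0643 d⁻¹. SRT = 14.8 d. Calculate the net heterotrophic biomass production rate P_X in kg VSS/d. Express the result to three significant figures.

Y_obs = Y / (1 + k_d θ_c) = 0.569 / (1 + 0.0643 × 14.8) = 0.569 / 1.952 = 0.2915.
Substrate removed = Q·(S₀ − S) = 1590 m³/d × (614 − 21.4) g/m³ = 9.42×10^5 g/d = 942.2 kg/d.
So the net sludge growth is P_X = 0.2915 × 942.2 = 274.7 kg VSS/d.

P_X ≈ 275 kg VSS/d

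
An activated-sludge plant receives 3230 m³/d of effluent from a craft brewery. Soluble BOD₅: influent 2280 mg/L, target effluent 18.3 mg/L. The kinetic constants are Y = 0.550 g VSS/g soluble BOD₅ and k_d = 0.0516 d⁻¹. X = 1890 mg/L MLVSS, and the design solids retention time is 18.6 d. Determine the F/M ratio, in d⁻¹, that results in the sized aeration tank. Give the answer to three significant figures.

From the SRT design equation V = Y Q (S₀−S) θ_c / [X (1 + k_d θ_c)] = 0.550 × 3230 × (2280 − 18.3) × 18.6 / [1890 × (1 + 0.0516 × 18.6)] = 7.47×10^7 / 3704 = 20177 m³.
F/M = Q·S₀ / (V·X) = 3230 × 2280 / (20177 × 1890) = 0.1931 g soluble BOD₅·(g VSS·d)⁻¹.

F/M ≈ 0.193 d⁻¹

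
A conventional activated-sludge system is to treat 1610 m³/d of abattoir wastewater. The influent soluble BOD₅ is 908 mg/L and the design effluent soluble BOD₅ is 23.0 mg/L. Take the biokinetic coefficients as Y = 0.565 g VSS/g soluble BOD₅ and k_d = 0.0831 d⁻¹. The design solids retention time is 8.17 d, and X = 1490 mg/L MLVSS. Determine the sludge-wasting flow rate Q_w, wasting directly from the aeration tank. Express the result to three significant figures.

From the SRT design equation V = Y Q (S₀−S) θ_c / [X (1 + k_d θ_c)] = 0.565 × 1610 × (908 − 23.0) × 8.17 / [1490 × (1 + 0.0831 × 8.17)] = 6.58×10^6 / 2502 = 2629 m³.
For wasting at MLVSS concentration, Q_w = V/θ_c = 2629/8.17 = 321.8 m³/d.

Q_w ≈ 322 m³/d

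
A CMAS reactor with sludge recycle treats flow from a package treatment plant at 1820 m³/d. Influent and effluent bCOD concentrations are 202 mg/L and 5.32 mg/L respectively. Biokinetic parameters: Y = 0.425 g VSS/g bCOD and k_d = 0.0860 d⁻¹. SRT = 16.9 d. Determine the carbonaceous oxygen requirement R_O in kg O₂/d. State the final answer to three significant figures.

R_O ≈ 270 kg O₂/d

Correct the yield for decay: Y_obs = Y/(1 + k_d θ_c) = 0.425 / (1 + 0.0860 × 16.9) = 0.425 / 2.453 = 0.1732.
Mass of bCOD removed per day: Q(S₀ − S) = 1820 × 196.7 g/m³ = 358.0 kg/d.
Biomass synthesised: P_X = Y_obs × 358.0 = 62.01 kg VSS/d.
R_O = Q·ΔS − 1.42 P_X = 358.0 − 88.05 = 269.9 kg O₂/d.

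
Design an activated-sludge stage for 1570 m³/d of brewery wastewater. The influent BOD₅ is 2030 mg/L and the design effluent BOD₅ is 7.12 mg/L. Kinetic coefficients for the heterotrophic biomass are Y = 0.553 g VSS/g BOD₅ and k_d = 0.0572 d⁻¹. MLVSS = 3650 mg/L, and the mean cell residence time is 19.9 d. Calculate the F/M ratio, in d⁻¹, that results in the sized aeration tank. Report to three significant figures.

Rearranging the biomass balance for a CMAS with decay, V = Y·Q·ΔS·θ_c / [X·(1+k_d θ_c)] = 0.553 × 1570 × (2030 − 7.12) × 19.9 / [3650 × (1 + 0.0572 × 19.9)] = 3.5×10^7 / 7805 = 4478 m³.
F/M = Q·S₀ / (V·X) = 1570 × 2030 / (4478 × 3650) = 0.1950 g BOD₅·(g VSS·d)⁻¹.

F/M ≈ 0.195 d⁻¹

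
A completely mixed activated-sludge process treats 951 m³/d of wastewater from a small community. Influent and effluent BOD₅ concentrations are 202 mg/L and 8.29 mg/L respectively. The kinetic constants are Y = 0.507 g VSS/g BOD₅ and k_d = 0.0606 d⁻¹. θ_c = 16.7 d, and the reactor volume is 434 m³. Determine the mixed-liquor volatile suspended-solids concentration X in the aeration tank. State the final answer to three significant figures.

From V·X·(1 + k_d·θ_c) = Y·Q·(S₀ − S)·θ_c: X = 0.507 × 951 × (202 − 8.29) × 16.7 / [434 × (1 + 0.0606 × 16.7)] = 1786 mg/L.

X ≈ 1790 mg/L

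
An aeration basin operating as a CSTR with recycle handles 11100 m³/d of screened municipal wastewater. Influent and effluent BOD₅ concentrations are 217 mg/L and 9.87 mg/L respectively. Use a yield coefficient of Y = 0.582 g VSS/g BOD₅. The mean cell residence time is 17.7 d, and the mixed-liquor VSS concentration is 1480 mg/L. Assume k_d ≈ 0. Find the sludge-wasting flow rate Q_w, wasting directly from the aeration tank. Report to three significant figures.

Q_w ≈ 904 m³/d

V·X = Y·Q·ΔS·θ_c gives V = 0.582 × 11100 × (217 − 9.87) × 17.7 / 1480 = 16003 m³.
With mixed-liquor wasting, θ_c = V/Q_w, so Q_w = V/θ_c = 16003/17.7 = 904.1 m³/d.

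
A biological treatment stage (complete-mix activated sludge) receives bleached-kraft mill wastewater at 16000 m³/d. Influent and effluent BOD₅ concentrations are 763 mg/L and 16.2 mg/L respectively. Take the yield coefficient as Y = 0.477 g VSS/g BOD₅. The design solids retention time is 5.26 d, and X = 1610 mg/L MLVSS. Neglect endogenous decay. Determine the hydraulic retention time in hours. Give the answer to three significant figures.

V·X = Y·Q·ΔS·θ_c gives V = 0.477 × 16000 × (763 − 16.2) × 5.26 / 1610 = 18621 m³.
HRT = V/Q = 18621 m³ / 16000 m³·d⁻¹ = 1.164 d × 24 = 27.93 h.

τ ≈ 27.9 h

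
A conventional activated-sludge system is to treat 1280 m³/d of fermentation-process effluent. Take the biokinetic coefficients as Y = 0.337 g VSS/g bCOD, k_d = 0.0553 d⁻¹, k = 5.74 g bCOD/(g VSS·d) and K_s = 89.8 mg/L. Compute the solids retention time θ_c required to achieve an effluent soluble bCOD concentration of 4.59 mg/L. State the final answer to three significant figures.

From 1/θ_c = Y·k·S/(K_s + S) − k_d: Y·k·S/(K_s+S) = 0.337 × 5.74 × 4.59 / (89.8 + 4.59) = 0.09407 d⁻¹.
Then 1/θ_c = μ − k_d = 0.09407 − 0.0553 = 0.03877 d⁻¹, giving θ_c = 25.80 d.

θ_c ≈ 25.8 d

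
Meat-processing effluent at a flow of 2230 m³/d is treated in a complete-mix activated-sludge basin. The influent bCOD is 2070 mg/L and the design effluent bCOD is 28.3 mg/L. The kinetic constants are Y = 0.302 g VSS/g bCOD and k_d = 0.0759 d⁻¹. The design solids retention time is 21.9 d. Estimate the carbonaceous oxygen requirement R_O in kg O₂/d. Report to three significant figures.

The observed yield is Y_obs = Y/(1 + k_d·θ_c) = 0.302 / (1 + 0.0759 × 21.9) = 0.302 / 2.662 = 0.1134 g VSS per g bCOD removed.
Q·(S₀ − S) = 2230 × (2070 − 28.3) × 10⁻³ = 4553 kg/d removed.
Biomass synthesised: P_X = Y_obs × 4553 = 516.5 kg VSS/d.
Carbonaceous O₂ demand = substrate oxidised − cell-mass equivalent = 4553 − 1.42 × 516.5 = 3820 kg O₂/d.

R_O ≈ 3820 kg O₂/d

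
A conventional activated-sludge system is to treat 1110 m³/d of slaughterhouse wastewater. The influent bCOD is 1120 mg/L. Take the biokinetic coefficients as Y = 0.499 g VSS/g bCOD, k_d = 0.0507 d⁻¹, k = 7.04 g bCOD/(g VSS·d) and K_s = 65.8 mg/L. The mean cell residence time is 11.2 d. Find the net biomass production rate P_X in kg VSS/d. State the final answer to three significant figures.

P_X ≈ 395 kg VSS/d

For a completely mixed reactor with recycle the Lawrence–McCarty relation gives S = K_s·(1 + k_d·θ_c) / [θ_c·(Y·k − k_d) − 1] = 65.8 × (1 + 0.0507 × 11.2) / [11.2 × (0.499 × 7.04 − 0.0507) − 1] = 103.2 / 37.78 = 2.731 mg/L.
Correct the yield for decay: Y_obs = Y/(1 + k_d θ_c) = 0.499 / (1 + 0.0507 × 11.2) = 0.499 / 1.568 = 0.3183.
Mass of bCOD removed per day: Q(S₀ − S) = 1110 × 1117 g/m³ = 1240 kg/d.
Net biomass production P_X = Y_obs × Q·(S₀ − S) = 0.3183 × 1240 = 394.7 kg VSS/d.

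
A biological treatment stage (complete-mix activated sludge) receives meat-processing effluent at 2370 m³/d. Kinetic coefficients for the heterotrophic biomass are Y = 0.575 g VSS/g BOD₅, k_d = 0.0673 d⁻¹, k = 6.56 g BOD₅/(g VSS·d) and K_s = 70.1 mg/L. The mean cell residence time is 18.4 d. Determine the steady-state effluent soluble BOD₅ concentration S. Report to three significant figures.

S ≈ 2.34 mg/L

Effluent substrate depends only on kinetics and SRT: S = K_s(1 + k_d θ_c) / [θ_c(Yk − k_d) − 1] = 70.1 × (1 + 0.0673 × 18.4) / [18.4 × (0.575 × 6.56 − 0.0673) − 1] = 156.9 / 67.17 = 2.336 mg/L.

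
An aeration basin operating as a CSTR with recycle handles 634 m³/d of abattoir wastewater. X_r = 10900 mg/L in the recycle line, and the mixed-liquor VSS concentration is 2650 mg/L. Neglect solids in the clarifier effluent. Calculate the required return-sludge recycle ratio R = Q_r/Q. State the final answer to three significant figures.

Mass balance around the secondary clarifier (neglecting effluent solids): R = X / (X_r − X) = 2650 / (10900 − 2650) = 0.3212.

R ≈ 0.321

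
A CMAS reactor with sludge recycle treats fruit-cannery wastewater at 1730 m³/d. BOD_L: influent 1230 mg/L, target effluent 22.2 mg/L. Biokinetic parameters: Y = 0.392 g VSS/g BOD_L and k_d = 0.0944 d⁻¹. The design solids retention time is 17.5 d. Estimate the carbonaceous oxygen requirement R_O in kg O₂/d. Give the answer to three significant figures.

The observed yield is Y_obs = Y/(1 + k_d·θ_c) = 0.392 / (1 + 0.0944 × 17.5) = 0.392 / 2.652 = 0.1478 g VSS per g BOD_L removed.
Mass of BOD_L removed per day: Q(S₀ − S) = 1730 × 1208 g/m³ = 2089 kg/d.
Biomass synthesised: P_X = Y_obs × 2089 = 308.9 kg VSS/d.
R_O = Q·ΔS − 1.42 P_X = 2089 − 438.6 = 1651 kg O₂/d.

R_O ≈ 1650 kg O₂/d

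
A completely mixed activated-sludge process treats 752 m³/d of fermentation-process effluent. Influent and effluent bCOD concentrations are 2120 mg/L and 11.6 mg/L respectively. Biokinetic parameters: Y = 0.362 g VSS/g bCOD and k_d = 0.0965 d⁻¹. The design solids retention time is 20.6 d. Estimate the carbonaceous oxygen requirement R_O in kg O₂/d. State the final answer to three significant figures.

R_O ≈ 1310 kg O₂/d

Observed yield with endogenous decay: Y_obs = Y / (1 + k_d·θ_c) = 0.362 / (1 + 0.0965 × 20.6) = 0.362 / 2.988 = 0.1212 g VSS/g bCOD.
Mass of bCOD removed per day: Q(S₀ − S) = 752 × 2108 g/m³ = 1586 kg/d.
P_X = Y_obs·Q·(S₀ − S) = 0.1212 × 1586 = 192.1 kg VSS/d.
Carbonaceous O₂ demand = substrate oxidised − cell-mass equivalent = 1586 − 1.42 × 192.1 = 1313 kg O₂/d.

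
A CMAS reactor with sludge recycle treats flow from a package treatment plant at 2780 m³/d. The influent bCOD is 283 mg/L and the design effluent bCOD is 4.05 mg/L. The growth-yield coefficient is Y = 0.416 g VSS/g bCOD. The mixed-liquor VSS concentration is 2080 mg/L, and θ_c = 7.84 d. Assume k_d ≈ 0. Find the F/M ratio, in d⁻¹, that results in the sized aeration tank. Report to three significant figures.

With k_d = 0 the design equation reduces to V = Y Q (S₀−S) θ_c / X = 0.416 × 2780 × (283 − 4.05) × 7.84 / 2080 = 1216 m³.
F/M = applied load / biomass = Q·S₀/(V·X) = 2780 × 283 / (1216 × 2080) = 0.3111 d⁻¹.

F/M ≈ 0.311 d⁻¹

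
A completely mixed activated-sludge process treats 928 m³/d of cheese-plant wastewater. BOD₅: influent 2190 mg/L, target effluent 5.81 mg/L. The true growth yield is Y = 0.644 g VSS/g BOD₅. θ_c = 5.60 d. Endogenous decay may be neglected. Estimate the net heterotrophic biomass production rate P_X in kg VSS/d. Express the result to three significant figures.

P_X ≈ 1310 kg VSS/d

No decay correction is needed, so Y_obs = Y = 0.644.
Mass of BOD₅ removed per day: Q(S₀ − S) = 928 × 2184 g/m³ = 2027 kg/d.
Net biomass production P_X = Y_obs × Q·(S₀ − S) = 0.6440 × 2027 = 1305 kg VSS/d.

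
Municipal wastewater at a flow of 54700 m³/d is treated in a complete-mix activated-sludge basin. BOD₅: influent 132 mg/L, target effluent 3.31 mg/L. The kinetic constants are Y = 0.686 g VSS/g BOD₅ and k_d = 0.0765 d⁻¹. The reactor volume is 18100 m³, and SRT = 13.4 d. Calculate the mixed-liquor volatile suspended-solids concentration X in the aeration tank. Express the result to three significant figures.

From V·X·(1 + k_d·θ_c) = Y·Q·(S₀ − S)·θ_c: X = 0.686 × 54700 × (132 − 3.31) × 13.4 / [18100 × (1 + 0.0765 × 13.4)] = 1765 mg/L.

X ≈ 1770 mg/L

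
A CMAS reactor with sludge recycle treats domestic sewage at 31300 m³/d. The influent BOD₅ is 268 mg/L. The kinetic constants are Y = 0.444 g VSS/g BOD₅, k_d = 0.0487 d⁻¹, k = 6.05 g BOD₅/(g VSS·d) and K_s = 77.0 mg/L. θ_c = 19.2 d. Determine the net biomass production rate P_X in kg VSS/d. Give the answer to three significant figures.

For a completely mixed reactor with recycle the Lawrence–McCarty relation gives S = K_s·(1 + k_d·θ_c) / [θ_c·(Y·k − k_d) − 1] = 77.0 × (1 + 0.0487 × 19.2) / [19.2 × (0.444 × 6.05 − 0.0487) − 1] = 149.0 / 49.64 = 3.002 mg/L.
Y_obs = Y / (1 + k_d θ_c) = 0.444 / (1 + 0.0487 × 19.2) = 0.444 / 1.935 = 0.2295.
ΔS = 268 − 3.00 = 265.0 mg/L, so the substrate removal rate is 31300 × 265.0/1000 = 8294 kg BOD₅/d.
So the net sludge growth is P_X = 0.2295 × 8294 = 1903 kg VSS/d.

P_X ≈ 1900 kg VSS/d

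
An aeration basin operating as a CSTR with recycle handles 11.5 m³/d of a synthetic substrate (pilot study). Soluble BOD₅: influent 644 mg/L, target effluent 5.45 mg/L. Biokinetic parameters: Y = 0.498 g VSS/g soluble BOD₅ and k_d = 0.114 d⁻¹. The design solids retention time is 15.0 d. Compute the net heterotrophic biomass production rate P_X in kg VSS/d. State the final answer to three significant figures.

P_X ≈ 1.35 kg VSS/d

Y_obs = Y / (1 + k_d θ_c) = 0.498 / (1 + 0.114 × 15.0) = 0.498 / 2.710 = 0.1838.
Mass of soluble BOD₅ removed per day: Q(S₀ − S) = 11.5 × 638.5 g/m³ = 7.343 kg/d.
So the net sludge growth is P_X = 0.1838 × 7.343 = 1.349 kg VSS/d.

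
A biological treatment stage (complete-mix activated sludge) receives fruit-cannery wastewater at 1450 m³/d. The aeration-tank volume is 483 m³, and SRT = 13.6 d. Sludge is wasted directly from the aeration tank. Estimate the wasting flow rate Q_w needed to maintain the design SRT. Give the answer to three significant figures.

With mixed-liquor wasting, θ_c = V/Q_w, so Q_w = V/θ_c = 483.0/13.6 = 35.51 m³/d.

Q_w ≈ 35.5 m³/d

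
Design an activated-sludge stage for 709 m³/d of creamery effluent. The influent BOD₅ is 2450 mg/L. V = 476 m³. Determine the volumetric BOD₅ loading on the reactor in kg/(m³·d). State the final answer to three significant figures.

Applied BOD₅ load per unit volume = Q·S₀/V = (709 × 2450/1000)/476.0 = 3.649 kg BOD₅·m⁻³·d⁻¹.

L_v ≈ 3.65 kg BOD₅/(m³·d)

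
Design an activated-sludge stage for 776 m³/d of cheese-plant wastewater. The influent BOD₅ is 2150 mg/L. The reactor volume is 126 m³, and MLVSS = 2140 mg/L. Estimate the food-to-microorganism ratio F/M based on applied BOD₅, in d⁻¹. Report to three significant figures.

F/M ≈ 6.19 d⁻¹

F/M = applied load / biomass = Q·S₀/(V·X) = 776 × 2150 / (126.0 × 2140) = 6.188 d⁻¹.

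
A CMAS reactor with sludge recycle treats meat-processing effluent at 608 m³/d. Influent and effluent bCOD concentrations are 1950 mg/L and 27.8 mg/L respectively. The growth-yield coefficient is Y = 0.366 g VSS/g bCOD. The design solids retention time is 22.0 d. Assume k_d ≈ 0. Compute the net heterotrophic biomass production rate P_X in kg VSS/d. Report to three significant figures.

P_X ≈ 428 kg VSS/d

Since k_d ≈ 0, Y_obs = Y = 0.366 g VSS/g bCOD.
Substrate removed = Q·(S₀ − S) = 608 m³/d × (1950 − 27.8) g/m³ = 1.17×10^6 g/d = 1169 kg/d.
P_X = Y_obs · Q(S₀ − S) = 0.3660 × 1169 = 427.7 kg VSS/d.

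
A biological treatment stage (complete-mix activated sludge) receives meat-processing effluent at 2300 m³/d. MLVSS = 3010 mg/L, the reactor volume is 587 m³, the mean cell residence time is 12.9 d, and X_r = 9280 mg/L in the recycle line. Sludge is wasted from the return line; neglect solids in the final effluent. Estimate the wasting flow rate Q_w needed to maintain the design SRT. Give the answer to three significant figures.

Q_w ≈ 14.8 m³/d

Wasting from the return line (neglecting effluent solids): Q_w = V·X / (θ_c·X_r) = 587.0 × 3010 / (12.9 × 9280) = 14.76 m³/d.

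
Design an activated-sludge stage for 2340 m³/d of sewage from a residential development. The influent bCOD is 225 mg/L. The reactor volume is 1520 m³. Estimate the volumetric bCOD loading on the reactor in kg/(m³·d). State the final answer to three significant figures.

Applied bCOD load per unit volume = Q·S₀/V = (2340 × 225/1000)/1520 = 0.3464 kg bCOD·m⁻³·d⁻¹.

L_v ≈ 0.346 kg bCOD/(m³·d)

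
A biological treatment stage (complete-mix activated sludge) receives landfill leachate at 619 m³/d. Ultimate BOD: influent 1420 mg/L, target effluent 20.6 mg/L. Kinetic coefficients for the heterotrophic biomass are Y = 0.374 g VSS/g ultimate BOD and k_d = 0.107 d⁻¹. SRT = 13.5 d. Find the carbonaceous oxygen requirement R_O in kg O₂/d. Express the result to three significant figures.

Correct the yield for decay: Y_obs = Y/(1 + k_d θ_c) = 0.374 / (1 + 0.107 × 13.5) = 0.374 / 2.444 = 0.1530.
ΔS = 1420 − 20.6 = 1399 mg/L, so the substrate removal rate is 619 × 1399/1000 = 866.2 kg ultimate BOD/d.
Biomass synthesised: P_X = Y_obs × 866.2 = 132.5 kg VSS/d.
R_O = Q·(S₀ − S) − 1.42·P_X = 866.2 − 1.42 × 132.5 = 678.0 kg O₂/d.

R_O ≈ 678 kg O₂/d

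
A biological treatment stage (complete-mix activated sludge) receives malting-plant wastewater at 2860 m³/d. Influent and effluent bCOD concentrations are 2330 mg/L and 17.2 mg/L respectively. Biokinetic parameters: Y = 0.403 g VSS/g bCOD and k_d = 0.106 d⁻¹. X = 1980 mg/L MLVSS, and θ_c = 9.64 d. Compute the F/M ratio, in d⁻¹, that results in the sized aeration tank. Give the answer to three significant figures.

From the SRT design equation V = Y Q (S₀−S) θ_c / [X (1 + k_d θ_c)] = 0.403 × 2860 × (2330 − 17.2) × 9.64 / [1980 × (1 + 0.106 × 9.64)] = 2.57×10^7 / 4003 = 6419 m³.
F/M = applied load / biomass = Q·S₀/(V·X) = 2860 × 2330 / (6419 × 1980) = 0.5243 d⁻¹.

F/M ≈ 0.524 d⁻¹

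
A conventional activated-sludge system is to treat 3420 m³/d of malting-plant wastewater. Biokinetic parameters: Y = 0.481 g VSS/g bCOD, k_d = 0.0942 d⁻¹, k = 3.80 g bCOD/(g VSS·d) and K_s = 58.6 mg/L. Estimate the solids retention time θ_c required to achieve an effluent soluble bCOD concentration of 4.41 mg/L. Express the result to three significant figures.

Specific growth rate at S = 4.41 mg/L: μ = YkS/(K_s+S) = 0.481·3.80·4.41/(58.6+4.41) = 0.1279 d⁻¹.
1/θ_c = 0.1279 − 0.0942 = 0.03373 d⁻¹, so θ_c = 29.65 d.

θ_c ≈ 29.7 d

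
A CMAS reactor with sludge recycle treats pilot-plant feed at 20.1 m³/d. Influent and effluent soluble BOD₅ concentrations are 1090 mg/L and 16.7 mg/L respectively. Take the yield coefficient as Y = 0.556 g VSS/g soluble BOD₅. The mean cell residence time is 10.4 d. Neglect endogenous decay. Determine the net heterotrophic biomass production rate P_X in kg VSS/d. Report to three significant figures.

P_X ≈ 12.0 kg VSS/d

No decay correction is needed, so Y_obs = Y = 0.556.
Substrate removed = Q·(S₀ − S) = 20.1 m³/d × (1090 − 16.7) g/m³ = 2.16×10^4 g/d = 21.57 kg/d.
Net biomass production P_X = Y_obs × Q·(S₀ − S) = 0.5560 × 21.57 = 11.99 kg VSS/d.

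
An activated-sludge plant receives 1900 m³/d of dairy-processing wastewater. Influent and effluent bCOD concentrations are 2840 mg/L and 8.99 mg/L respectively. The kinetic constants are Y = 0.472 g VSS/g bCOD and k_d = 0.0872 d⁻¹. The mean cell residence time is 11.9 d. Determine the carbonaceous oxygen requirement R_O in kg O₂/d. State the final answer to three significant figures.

R_O ≈ 3610 kg O₂/d

Observed yield with endogenous decay: Y_obs = Y / (1 + k_d·θ_c) = 0.472 / (1 + 0.0872 × 11.9) = 0.472 / 2.038 = 0.2316 g VSS/g bCOD.
Mass of bCOD removed per day: Q(S₀ − S) = 1900 × 2831 g/m³ = 5379 kg/d.
P_X = Y_obs·Q·(S₀ − S) = 0.2316 × 5379 = 1246 kg VSS/d.
Carbonaceous O₂ demand = substrate oxidised − cell-mass equivalent = 5379 − 1.42 × 1246 = 3610 kg O₂/d.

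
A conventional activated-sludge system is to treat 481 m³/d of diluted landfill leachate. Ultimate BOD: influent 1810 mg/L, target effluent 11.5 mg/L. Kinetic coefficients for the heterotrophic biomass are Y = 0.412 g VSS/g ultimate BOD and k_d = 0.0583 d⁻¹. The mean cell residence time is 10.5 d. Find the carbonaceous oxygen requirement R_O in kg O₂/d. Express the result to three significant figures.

Observed yield with endogenous decay: Y_obs = Y / (1 + k_d·θ_c) = 0.412 / (1 + 0.0583 × 10.5) = 0.412 / 1.612 = 0.2556 g VSS/g ultimate BOD.
Substrate removed = Q·(S₀ − S) = 481 m³/d × (1810 − 11.5) g/m³ = 8.65×10^5 g/d = 865.1 kg/d.
Net sludge production P_X = 0.2556 × 865.1 = 221.1 kg VSS/d.
R_O = Q·(S₀ − S) − 1.42·P_X = 865.1 − 1.42 × 221.1 = 551.1 kg O₂/d.

R_O ≈ 551 kg O₂/d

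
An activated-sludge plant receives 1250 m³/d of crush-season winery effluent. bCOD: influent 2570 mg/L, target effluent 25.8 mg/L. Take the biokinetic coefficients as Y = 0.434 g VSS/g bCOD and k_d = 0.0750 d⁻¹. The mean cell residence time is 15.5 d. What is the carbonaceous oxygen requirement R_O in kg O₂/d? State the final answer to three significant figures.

The observed yield is Y_obs = Y/(1 + k_d·θ_c) = 0.434 / (1 + 0.0750 × 15.5) = 0.434 / 2.162 = 0.2007 g VSS per g bCOD removed.
ΔS = 2570 − 25.8 = 2544 mg/L, so the substrate removal rate is 1250 × 2544/1000 = 3180 kg bCOD/d.
P_X = Y_obs·Q·(S₀ − S) = 0.2007 × 3180 = 638.3 kg VSS/d.
R_O = Q·ΔS − 1.42 P_X = 3180 − 906.3 = 2274 kg O₂/d.

R_O ≈ 2270 kg O₂/d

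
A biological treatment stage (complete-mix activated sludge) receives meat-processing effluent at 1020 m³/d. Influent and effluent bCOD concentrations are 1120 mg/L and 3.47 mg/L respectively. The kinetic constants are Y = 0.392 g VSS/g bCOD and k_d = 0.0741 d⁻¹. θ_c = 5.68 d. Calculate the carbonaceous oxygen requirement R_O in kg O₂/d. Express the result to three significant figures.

R_O ≈ 693 kg O₂/d

Correct the yield for decay: Y_obs = Y/(1 + k_d θ_c) = 0.392 / (1 + 0.0741 × 5.68) = 0.392 / 1.421 = 0.2759.
Substrate removed = Q·(S₀ − S) = 1020 m³/d × (1120 − 3.47) g/m³ = 1.14×10^6 g/d = 1139 kg/d.
Net sludge production P_X = 0.2759 × 1139 = 314.2 kg VSS/d.
R_O = Q·(S₀ − S) − 1.42·P_X = 1139 − 1.42 × 314.2 = 692.7 kg O₂/d.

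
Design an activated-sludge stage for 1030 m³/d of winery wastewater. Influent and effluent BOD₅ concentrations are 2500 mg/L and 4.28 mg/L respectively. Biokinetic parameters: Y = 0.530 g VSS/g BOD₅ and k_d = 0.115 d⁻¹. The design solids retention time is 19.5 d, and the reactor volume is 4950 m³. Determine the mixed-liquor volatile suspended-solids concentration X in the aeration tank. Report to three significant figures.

X = Y·Q·ΔS·θ_c / [V·(1 + k_d θ_c)] = 0.530 × 1030 × (2500 − 4.28) × 19.5 / [4950 × (1 + 0.115 × 19.5)] = 1655 mg/L.

X ≈ 1660 mg/L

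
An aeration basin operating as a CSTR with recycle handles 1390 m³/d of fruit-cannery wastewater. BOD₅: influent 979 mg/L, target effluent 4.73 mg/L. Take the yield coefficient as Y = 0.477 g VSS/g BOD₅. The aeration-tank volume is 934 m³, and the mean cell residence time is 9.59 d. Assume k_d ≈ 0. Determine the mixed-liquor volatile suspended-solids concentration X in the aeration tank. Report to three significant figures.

X ≈ 6630 mg/L

From V·X = Y·Q·(S₀ − S)·θ_c (decay neglected): X = 0.477 × 1390 × (979 − 4.73) × 9.59 / 934 = 6633 mg/L.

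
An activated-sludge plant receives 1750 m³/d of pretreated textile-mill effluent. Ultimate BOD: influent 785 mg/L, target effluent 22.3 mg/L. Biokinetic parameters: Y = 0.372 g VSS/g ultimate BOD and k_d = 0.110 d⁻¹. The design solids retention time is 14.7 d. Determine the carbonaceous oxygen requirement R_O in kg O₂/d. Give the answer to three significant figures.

R_O ≈ 1070 kg O₂/d

Observed yield with endogenous decay: Y_obs = Y / (1 + k_d·θ_c) = 0.372 / (1 + 0.110 × 14.7) = 0.372 / 2.617 = 0.1421 g VSS/g ultimate BOD.
ΔS = 785 − 22.3 = 762.7 mg/L, so the substrate removal rate is 1750 × 762.7/1000 = 1335 kg ultimate BOD/d.
P_X = Y_obs·Q·(S₀ − S) = 0.1421 × 1335 = 189.7 kg VSS/d.
R_O = Q·ΔS − 1.42 P_X = 1335 − 269.4 = 1065 kg O₂/d.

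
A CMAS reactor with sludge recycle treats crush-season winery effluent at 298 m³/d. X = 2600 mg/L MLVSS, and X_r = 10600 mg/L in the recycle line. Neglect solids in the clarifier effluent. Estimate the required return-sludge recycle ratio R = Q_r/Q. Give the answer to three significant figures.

R = Q_r/Q = X/(X_r − X) = 2600 / (10600 − 2600) = 0.3250.

R ≈ 0.325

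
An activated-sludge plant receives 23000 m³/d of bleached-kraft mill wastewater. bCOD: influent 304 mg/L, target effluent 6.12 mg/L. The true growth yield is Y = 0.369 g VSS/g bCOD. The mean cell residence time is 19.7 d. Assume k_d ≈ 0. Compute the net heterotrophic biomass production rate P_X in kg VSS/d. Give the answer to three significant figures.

Since k_d ≈ 0, Y_obs = Y = 0.369 g VSS/g bCOD.
ΔS = 304 − 6.12 = 297.9 mg/L, so the substrate removal rate is 23000 × 297.9/1000 = 6851 kg bCOD/d.
P_X = Y_obs · Q(S₀ − S) = 0.3690 × 6851 = 2528 kg VSS/d.

P_X ≈ 2530 kg VSS/d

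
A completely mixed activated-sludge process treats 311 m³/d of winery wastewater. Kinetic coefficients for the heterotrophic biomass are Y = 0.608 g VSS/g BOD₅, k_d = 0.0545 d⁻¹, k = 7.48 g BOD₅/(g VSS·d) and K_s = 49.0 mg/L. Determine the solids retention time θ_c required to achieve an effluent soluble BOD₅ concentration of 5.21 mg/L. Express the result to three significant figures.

θ_c ≈ 2.61 d

At the target effluent, Y k S/(K_s+S) = 0.608×7.48×5.21/54.21 = 0.4371 d⁻¹.
Then 1/θ_c = μ − k_d = 0.4371 − 0.0545 = 0.3826 d⁻¹, giving θ_c = 2.614 d.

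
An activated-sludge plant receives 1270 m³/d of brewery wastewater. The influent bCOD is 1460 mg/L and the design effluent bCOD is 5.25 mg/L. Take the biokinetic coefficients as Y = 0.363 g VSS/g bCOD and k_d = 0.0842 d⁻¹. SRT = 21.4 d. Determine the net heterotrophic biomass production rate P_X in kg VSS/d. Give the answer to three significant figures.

Y_obs = Y / (1 + k_d θ_c) = 0.363 / (1 + 0.0842 × 21.4) = 0.363 / 2.802 = 0.1296.
Mass of bCOD removed per day: Q(S₀ − S) = 1270 × 1455 g/m³ = 1848 kg/d.
P_X = Y_obs · Q(S₀ − S) = 0.1296 × 1848 = 239.4 kg VSS/d.

P_X ≈ 239 kg VSS/d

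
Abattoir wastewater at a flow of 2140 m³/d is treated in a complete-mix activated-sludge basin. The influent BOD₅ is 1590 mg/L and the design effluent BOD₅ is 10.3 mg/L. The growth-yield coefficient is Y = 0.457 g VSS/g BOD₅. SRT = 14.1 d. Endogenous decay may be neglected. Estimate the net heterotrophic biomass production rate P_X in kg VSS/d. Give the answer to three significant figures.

No decay correction is needed, so Y_obs = Y = 0.457.
ΔS = 1590 − 10.3 = 1580 mg/L, so the substrate removal rate is 2140 × 1580/1000 = 3381 kg BOD₅/d.
Net biomass production P_X = Y_obs × Q·(S₀ − S) = 0.4570 × 3381 = 1545 kg VSS/d.

P_X ≈ 1540 kg VSS/d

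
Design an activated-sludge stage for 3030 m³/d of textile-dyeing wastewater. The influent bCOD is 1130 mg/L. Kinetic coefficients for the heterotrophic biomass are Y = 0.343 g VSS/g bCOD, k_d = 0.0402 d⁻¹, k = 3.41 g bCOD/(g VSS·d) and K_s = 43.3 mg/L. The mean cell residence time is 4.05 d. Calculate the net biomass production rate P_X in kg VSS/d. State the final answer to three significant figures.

For a completely mixed reactor with recycle the Lawrence–McCarty relation gives S = K_s·(1 + k_d·θ_c) / [θ_c·(Y·k − k_d) − 1] = 43.3 × (1 + 0.0402 × 4.05) / [4.05 × (0.343 × 3.41 − 0.0402) − 1] = 50.35 / 3.574 = 14.09 mg/L.
Observed yield with endogenous decay: Y_obs = Y / (1 + k_d·θ_c) = 0.343 / (1 + 0.0402 × 4.05) = 0.343 / 1.163 = 0.2950 g VSS/g bCOD.
Mass of bCOD removed per day: Q(S₀ − S) = 3030 × 1116 g/m³ = 3381 kg/d.
So the net sludge growth is P_X = 0.2950 × 3381 = 997.4 kg VSS/d.

P_X ≈ 997 kg VSS/d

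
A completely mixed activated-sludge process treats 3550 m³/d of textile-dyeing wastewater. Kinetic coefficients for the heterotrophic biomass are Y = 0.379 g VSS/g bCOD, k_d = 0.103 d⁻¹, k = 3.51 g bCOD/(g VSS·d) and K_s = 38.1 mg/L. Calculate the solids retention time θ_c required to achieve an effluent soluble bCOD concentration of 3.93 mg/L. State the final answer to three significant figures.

At the target effluent, Y k S/(K_s+S) = 0.379×3.51×3.93/42.03 = 0.1244 d⁻¹.
θ_c = 1/(μ − k_d) = 1/(0.1244 − 0.103) = 1/0.02139 = 46.75 d.

θ_c ≈ 46.8 d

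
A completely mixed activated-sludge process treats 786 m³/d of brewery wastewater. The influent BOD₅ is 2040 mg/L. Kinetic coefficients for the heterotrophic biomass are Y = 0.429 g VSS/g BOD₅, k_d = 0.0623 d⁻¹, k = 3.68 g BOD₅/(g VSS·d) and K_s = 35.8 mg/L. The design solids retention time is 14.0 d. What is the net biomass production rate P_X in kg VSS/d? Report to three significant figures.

For a completely mixed reactor with recycle the Lawrence–McCarty relation gives S = K_s·(1 + k_d·θ_c) / [θ_c·(Y·k − k_d) − 1] = 35.8 × (1 + 0.0623 × 14.0) / [14.0 × (0.429 × 3.68 − 0.0623) − 1] = 67.02 / 20.23 = 3.313 mg/L.
Observed yield with endogenous decay: Y_obs = Y / (1 + k_d·θ_c) = 0.429 / (1 + 0.0623 × 14.0) = 0.429 / 1.872 = 0.2291 g VSS/g BOD₅.
Substrate removed = Q·(S₀ − S) = 786 m³/d × (2040 − 3.31) g/m³ = 1.6×10^6 g/d = 1601 kg/d.
Net biomass production P_X = Y_obs × Q·(S₀ − S) = 0.2291 × 1601 = 366.8 kg VSS/d.

P_X ≈ 367 kg VSS/d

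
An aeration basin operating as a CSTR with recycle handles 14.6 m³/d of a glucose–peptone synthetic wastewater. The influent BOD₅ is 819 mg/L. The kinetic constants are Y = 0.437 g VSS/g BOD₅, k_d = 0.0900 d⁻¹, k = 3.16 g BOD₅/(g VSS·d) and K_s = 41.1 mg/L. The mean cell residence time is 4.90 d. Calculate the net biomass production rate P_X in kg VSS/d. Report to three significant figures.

P_X ≈ 3.58 kg VSS/d

For a completely mixed reactor with recycle the Lawrence–McCarty relation gives S = K_s·(1 + k_d·θ_c) / [θ_c·(Y·k − k_d) − 1] = 41.1 × (1 + 0.0900 × 4.90) / [4.90 × (0.437 × 3.16 − 0.0900) − 1] = 59.23 / 5.326 = 11.12 mg/L.
Correct the yield for decay: Y_obs = Y/(1 + k_d θ_c) = 0.437 / (1 + 0.0900 × 4.90) = 0.437 / 1.441 = 0.3033.
ΔS = 819 − 11.1 = 807.9 mg/L, so the substrate removal rate is 14.6 × 807.9/1000 = 11.80 kg BOD₅/d.
Net biomass production P_X = Y_obs × Q·(S₀ − S) = 0.3033 × 11.80 = 3.577 kg VSS/d.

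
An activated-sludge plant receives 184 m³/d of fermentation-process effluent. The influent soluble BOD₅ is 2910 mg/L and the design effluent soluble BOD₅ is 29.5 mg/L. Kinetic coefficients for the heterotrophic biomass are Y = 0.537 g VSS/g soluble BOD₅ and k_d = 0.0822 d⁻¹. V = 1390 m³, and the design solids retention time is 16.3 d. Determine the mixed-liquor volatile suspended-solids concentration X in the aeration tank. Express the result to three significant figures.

X ≈ 1430 mg/L

From V·X·(1 + k_d·θ_c) = Y·Q·(S₀ − S)·θ_c: X = 0.537 × 184 × (2910 − 29.5) × 16.3 / [1390 × (1 + 0.0822 × 16.3)] = 1426 mg/L.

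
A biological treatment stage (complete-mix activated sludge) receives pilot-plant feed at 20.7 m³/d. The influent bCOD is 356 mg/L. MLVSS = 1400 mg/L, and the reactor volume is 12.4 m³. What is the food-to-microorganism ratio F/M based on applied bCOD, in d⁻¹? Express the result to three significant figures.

Food-to-microorganism ratio F/M = Q S₀ / (V X) = 20.7 × 356 / (12.40 × 1400) = 0.4245 d⁻¹.

F/M ≈ 0.424 d⁻¹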